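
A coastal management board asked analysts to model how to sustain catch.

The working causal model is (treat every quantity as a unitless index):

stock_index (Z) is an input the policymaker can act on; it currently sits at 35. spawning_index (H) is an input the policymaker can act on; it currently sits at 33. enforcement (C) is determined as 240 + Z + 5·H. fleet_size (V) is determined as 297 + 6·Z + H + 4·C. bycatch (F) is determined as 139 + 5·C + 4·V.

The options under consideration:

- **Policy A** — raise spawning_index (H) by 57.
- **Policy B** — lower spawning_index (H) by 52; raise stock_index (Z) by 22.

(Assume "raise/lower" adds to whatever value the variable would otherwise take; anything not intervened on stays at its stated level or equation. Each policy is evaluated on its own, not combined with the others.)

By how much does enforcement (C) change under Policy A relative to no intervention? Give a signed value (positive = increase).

Baseline:
  Z = 35
  H = 33
  C = 240 + 35 + 5·33 = 440
Policy A (H + 57):
  Z = 35
  H = 33 + 57 = 90
  C = 240 + 35 + 5·90 = 725
Change in C: 725 − 440 = 285

285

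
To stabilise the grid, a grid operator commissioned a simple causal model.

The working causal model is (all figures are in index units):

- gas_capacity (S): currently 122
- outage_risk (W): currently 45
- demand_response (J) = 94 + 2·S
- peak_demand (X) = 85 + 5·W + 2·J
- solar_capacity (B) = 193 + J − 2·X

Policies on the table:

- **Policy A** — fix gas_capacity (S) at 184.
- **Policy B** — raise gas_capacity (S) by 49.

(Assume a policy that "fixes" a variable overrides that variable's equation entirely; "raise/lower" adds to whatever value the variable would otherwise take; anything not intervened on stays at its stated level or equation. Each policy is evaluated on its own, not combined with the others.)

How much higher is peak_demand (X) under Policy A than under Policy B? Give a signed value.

52

Policy A (S := 184):
  S = 184
  W = 45
  J = 94 + 2·184 = 462
  X = 85 + 5·45 + 2·462 = 1234
Policy B (S + 49):
  S = 122 + 49 = 171
  W = 45
  J = 94 + 2·171 = 436
  X = 85 + 5·45 + 2·436 = 1182
X: 1234 − 1182 = 52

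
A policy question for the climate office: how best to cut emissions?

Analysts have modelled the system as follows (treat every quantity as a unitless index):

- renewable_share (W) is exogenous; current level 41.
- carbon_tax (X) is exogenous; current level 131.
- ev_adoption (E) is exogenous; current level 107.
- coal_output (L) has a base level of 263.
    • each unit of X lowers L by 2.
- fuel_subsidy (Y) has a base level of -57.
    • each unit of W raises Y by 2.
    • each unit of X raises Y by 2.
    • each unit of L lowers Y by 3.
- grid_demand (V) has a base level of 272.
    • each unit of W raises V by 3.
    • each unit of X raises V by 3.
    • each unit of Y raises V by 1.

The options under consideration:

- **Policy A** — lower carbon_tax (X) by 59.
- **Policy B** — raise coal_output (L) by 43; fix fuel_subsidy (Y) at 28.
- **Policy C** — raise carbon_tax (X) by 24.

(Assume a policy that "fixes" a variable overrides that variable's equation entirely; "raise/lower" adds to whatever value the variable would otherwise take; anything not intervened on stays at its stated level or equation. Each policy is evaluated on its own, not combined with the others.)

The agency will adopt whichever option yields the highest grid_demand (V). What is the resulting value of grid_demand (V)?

1336

Policy A (X − 59):
  W = 41
  X = 131 − 59 = 72
  L = 263 − 2·72 = 119
  Y = -57 + 2·41 + 2·72 − 3·119 = -188
  V = 272 + 3·41 + 3·72 + (-188) = 423
Policy B (L + 43, Y := 28):
  W = 41
  X = 131
  L = 263 − 2·131 (+43 from intervention) = 44
  Y = 28
  V = 272 + 3·41 + 3·131 + 28 = 816
Policy C (X + 24):
  W = 41
  X = 131 + 24 = 155
  L = 263 − 2·155 = -47
  Y = -57 + 2·41 + 2·155 − 3·(-47) = 476
  V = 272 + 3·41 + 3·155 + 476 = 1336
Comparing — Policy A: V=423, Policy B: V=816, Policy C: V=1336. Highest is 1336 (Policy C).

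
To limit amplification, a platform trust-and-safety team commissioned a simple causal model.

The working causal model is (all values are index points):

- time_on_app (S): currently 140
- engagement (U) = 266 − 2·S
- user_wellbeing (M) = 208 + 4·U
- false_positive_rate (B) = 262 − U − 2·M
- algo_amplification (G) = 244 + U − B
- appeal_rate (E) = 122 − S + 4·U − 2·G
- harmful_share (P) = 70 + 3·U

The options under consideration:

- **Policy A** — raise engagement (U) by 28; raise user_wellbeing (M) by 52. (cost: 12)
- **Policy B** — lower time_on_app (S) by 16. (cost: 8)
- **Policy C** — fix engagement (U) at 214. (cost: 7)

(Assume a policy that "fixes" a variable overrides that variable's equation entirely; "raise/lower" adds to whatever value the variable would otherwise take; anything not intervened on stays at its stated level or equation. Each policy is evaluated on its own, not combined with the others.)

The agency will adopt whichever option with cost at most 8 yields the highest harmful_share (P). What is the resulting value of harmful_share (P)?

Policy B (S − 16):
  S = 140 − 16 = 124
  U = 266 − 2·124 = 18
  P = 70 + 3·18 = 124
Policy C (U := 214):
  S = 140
  U = 214
  P = 70 + 3·214 = 712
Comparing — Policy B: P=124, Policy C: P=712. Highest is 712 (Policy C).

712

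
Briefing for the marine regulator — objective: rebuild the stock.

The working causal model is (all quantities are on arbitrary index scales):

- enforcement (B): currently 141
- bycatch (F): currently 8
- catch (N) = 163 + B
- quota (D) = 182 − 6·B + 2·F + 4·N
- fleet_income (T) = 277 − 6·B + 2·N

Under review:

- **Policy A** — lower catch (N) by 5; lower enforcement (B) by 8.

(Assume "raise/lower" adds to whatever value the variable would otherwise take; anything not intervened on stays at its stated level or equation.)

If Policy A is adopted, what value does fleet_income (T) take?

Policy A (N − 5, B − 8):
  B = 141 − 8 = 133
  N = 163 + 133 (−5 from intervention) = 291
  T = 277 − 6·133 + 2·291 = 61

61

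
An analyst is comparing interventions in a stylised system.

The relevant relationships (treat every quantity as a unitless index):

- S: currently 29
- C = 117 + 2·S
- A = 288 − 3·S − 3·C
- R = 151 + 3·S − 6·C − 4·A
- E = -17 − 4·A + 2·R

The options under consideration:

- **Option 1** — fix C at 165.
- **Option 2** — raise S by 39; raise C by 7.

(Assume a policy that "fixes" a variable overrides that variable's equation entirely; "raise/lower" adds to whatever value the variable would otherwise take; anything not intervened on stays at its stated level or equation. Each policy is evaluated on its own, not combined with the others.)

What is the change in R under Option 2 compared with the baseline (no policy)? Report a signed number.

Baseline:
  S = 29
  C = 117 + 2·29 = 175
  A = 288 − 3·29 − 3·175 = -324
  R = 151 + 3·29 − 6·175 − 4·(-324) = 484
Option 2 (S + 39, C + 7):
  S = 29 + 39 = 68
  C = 117 + 2·68 (+7 from intervention) = 260
  A = 288 − 3·68 − 3·260 = -696
  R = 151 + 3·68 − 6·260 − 4·(-696) = 1579
Change in R: 1579 − 484 = 1095

1095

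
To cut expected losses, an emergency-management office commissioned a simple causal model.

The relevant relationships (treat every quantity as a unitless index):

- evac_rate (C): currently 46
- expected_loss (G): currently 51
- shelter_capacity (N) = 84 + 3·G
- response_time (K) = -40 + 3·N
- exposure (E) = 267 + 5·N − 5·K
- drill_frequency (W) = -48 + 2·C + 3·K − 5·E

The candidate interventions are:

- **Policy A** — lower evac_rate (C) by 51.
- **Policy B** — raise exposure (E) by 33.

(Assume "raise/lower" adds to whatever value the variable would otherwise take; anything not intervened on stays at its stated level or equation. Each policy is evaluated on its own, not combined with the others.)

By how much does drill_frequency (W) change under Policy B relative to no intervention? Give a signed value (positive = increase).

Baseline:
  C = 46
  G = 51
  N = 84 + 3·51 = 237
  K = -40 + 3·237 = 671
  E = 267 + 5·237 − 5·671 = -1903
  W = -48 + 2·46 + 3·671 − 5·(-1903) = 11572
Policy B (E + 33):
  C = 46
  G = 51
  N = 84 + 3·51 = 237
  K = -40 + 3·237 = 671
  E = 267 + 5·237 − 5·671 (+33 from intervention) = -1870
  W = -48 + 2·46 + 3·671 − 5·(-1870) = 11407
Change in W: 11407 − 11572 = -165

-165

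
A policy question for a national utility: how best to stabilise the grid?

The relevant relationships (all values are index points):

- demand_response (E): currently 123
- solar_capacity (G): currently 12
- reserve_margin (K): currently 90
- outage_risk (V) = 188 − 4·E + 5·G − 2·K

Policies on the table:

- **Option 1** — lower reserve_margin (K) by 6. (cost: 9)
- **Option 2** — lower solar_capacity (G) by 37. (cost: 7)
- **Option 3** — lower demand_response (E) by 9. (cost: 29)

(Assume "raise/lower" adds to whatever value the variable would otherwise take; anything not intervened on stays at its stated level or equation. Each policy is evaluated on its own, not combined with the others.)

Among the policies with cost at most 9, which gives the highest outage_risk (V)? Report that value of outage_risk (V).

Option 1 (K − 6):
  E = 123
  G = 12
  K = 90 − 6 = 84
  V = 188 − 4·123 + 5·12 − 2·84 = -412
Option 2 (G − 37):
  E = 123
  G = 12 − 37 = -25
  K = 90
  V = 188 − 4·123 + 5·(-25) − 2·90 = -609
Comparing — Option 1: V=-412, Option 2: V=-609. Highest is -412 (Option 1).

-412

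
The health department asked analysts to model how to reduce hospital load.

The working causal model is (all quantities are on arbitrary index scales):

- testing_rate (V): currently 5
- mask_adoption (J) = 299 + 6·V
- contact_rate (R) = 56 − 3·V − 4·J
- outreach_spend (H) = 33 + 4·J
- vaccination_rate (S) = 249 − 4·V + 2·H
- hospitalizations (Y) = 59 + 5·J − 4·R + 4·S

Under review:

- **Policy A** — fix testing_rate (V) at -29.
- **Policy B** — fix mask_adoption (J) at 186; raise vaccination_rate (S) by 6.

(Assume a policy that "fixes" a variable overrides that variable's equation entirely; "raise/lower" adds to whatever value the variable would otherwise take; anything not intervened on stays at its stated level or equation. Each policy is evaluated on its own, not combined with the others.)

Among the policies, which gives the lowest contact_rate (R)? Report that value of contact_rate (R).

Policy A (V := -29):
  V = -29
  J = 299 + 6·(-29) = 125
  R = 56 − 3·(-29) − 4·125 = -357
Policy B (J := 186, S + 6):
  V = 5
  J = 186
  R = 56 − 3·5 − 4·186 = -703
Comparing — Policy A: R=-357, Policy B: R=-703. Lowest is -703 (Policy B).

-703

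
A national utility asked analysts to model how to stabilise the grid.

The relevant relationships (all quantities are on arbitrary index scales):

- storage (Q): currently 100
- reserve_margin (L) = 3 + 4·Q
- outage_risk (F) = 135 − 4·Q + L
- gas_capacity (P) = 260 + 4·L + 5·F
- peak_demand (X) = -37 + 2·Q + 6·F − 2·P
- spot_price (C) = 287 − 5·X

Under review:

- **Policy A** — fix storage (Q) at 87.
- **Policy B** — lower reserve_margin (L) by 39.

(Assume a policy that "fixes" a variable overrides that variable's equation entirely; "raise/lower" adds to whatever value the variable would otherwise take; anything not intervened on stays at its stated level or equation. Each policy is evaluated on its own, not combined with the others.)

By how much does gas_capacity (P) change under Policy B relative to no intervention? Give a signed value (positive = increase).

Baseline:
  Q = 100
  L = 3 + 4·100 = 403
  F = 135 − 4·100 + 403 = 138
  P = 260 + 4·403 + 5·138 = 2562
Policy B (L − 39):
  Q = 100
  L = 3 + 4·100 (−39 from intervention) = 364
  F = 135 − 4·100 + 364 = 99
  P = 260 + 4·364 + 5·99 = 2211
Change in P: 2211 − 2562 = -351

-351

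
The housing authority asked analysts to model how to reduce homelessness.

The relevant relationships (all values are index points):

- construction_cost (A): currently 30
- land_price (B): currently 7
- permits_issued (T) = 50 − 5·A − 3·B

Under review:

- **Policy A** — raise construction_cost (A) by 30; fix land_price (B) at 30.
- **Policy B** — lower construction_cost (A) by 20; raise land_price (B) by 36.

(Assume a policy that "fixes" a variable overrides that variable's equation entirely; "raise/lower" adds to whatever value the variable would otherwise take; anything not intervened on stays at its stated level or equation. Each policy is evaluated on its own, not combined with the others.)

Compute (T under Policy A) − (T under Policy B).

Policy A (A + 30, B := 30):
  A = 30 + 30 = 60
  B = 30
  T = 50 − 5·60 − 3·30 = -340
Policy B (A − 20, B + 36):
  A = 30 − 20 = 10
  B = 7 + 36 = 43
  T = 50 − 5·10 − 3·43 = -129
T: -340 − (-129) = -211

-211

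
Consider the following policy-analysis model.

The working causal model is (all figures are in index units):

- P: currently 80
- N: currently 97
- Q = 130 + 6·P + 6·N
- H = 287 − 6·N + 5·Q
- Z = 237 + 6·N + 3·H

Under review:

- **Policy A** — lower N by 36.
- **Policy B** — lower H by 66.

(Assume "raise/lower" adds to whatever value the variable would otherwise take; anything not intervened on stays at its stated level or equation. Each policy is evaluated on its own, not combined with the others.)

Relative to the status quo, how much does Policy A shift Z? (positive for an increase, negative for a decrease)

-2808

Baseline:
  P = 80
  N = 97
  Q = 130 + 6·80 + 6·97 = 1192
  H = 287 − 6·97 + 5·1192 = 5665
  Z = 237 + 6·97 + 3·5665 = 17814
Policy A (N − 36):
  P = 80
  N = 97 − 36 = 61
  Q = 130 + 6·80 + 6·61 = 976
  H = 287 − 6·61 + 5·976 = 4801
  Z = 237 + 6·61 + 3·4801 = 15006
Change in Z: 15006 − 17814 = -2808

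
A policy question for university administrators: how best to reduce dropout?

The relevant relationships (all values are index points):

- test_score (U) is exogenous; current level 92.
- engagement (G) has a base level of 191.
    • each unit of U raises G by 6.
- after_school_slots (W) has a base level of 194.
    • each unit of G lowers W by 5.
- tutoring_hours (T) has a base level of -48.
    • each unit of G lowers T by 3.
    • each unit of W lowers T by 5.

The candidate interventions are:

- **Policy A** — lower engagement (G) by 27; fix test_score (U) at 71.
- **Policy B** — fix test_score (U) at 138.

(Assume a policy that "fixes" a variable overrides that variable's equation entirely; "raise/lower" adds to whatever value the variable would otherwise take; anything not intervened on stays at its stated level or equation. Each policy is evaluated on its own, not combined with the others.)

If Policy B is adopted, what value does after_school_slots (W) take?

Policy B (U := 138):
  U = 138
  G = 191 + 6·138 = 1019
  W = 194 − 5·1019 = -4901

-4901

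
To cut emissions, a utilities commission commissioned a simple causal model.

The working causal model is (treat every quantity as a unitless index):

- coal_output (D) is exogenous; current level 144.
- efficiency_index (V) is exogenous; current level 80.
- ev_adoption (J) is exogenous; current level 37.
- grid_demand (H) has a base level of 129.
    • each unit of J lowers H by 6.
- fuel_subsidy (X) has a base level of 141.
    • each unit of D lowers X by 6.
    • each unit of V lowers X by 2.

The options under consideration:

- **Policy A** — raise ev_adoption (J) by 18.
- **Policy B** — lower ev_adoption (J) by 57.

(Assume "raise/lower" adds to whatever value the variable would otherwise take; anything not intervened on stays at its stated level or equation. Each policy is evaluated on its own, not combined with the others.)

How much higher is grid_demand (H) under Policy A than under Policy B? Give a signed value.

-450

Policy A (J + 18):
  J = 37 + 18 = 55
  H = 129 − 6·55 = -201
Policy B (J − 57):
  J = 37 − 57 = -20
  H = 129 − 6·(-20) = 249
H: -201 − 249 = -450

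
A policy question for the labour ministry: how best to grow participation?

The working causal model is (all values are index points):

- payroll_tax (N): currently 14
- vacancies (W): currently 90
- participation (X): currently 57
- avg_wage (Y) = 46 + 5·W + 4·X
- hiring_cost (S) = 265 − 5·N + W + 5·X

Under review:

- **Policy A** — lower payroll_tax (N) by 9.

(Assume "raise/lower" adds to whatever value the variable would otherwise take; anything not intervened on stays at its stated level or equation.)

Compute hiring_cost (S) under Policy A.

615

Policy A (N − 9):
  N = 14 − 9 = 5
  W = 90
  X = 57
  S = 265 − 5·5 + 90 + 5·57 = 615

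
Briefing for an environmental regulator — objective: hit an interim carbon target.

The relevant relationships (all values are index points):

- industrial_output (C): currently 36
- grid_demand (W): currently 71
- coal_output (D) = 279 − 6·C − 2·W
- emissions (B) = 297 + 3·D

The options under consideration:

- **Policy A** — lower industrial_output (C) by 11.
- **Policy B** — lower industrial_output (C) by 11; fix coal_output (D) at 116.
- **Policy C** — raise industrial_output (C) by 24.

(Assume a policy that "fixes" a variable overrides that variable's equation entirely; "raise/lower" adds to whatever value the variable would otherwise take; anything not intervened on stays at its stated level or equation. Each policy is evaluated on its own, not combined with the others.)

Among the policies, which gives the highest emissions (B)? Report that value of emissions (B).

645

Policy A (C − 11):
  C = 36 − 11 = 25
  W = 71
  D = 279 − 6·25 − 2·71 = -13
  B = 297 + 3·(-13) = 258
Policy B (C − 11, D := 116):
  C = 36 − 11 = 25
  W = 71
  D = 116
  B = 297 + 3·116 = 645
Policy C (C + 24):
  C = 36 + 24 = 60
  W = 71
  D = 279 − 6·60 − 2·71 = -223
  B = 297 + 3·(-223) = -372
Comparing — Policy A: B=258, Policy B: B=645, Policy C: B=-372. Highest is 645 (Policy B).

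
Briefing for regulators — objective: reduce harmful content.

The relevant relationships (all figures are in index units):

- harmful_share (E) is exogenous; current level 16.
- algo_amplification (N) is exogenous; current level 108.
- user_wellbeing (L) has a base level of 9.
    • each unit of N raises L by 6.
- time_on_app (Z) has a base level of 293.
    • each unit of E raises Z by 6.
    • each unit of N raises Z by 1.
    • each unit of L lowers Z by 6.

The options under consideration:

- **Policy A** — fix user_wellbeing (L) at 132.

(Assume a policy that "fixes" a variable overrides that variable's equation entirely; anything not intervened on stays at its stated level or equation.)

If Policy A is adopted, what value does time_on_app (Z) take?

Policy A (L := 132):
  E = 16
  N = 108
  L = 132
  Z = 293 + 6·16 + 108 − 6·132 = -295

-295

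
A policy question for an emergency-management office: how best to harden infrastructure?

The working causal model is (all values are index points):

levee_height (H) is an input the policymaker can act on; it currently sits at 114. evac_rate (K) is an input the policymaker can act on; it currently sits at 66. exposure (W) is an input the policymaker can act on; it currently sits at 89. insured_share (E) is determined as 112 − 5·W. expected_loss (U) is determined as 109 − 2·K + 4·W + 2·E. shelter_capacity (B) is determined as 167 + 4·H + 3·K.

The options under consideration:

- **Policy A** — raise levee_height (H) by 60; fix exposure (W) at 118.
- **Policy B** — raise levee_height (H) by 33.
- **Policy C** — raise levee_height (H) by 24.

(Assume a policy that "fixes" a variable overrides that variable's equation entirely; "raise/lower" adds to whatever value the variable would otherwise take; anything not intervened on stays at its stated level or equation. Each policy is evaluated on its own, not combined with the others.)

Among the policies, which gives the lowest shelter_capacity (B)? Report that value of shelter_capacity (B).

917

Policy A (H + 60, W := 118):
  H = 114 + 60 = 174
  K = 66
  B = 167 + 4·174 + 3·66 = 1061
Policy B (H + 33):
  H = 114 + 33 = 147
  K = 66
  B = 167 + 4·147 + 3·66 = 953
Policy C (H + 24):
  H = 114 + 24 = 138
  K = 66
  B = 167 + 4·138 + 3·66 = 917
Comparing — Policy A: B=1061, Policy B: B=953, Policy C: B=917. Lowest is 917 (Policy C).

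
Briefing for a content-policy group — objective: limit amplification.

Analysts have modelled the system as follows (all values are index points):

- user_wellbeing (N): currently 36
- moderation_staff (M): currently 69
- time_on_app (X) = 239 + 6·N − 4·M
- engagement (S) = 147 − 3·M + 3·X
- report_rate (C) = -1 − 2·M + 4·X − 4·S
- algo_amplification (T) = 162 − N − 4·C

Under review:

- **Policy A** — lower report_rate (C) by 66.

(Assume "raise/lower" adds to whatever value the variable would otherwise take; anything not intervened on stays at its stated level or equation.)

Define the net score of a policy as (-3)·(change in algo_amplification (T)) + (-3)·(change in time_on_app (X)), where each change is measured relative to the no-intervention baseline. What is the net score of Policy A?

Baseline:
  N = 36
  M = 69
  X = 239 + 6·36 − 4·69 = 179
  S = 147 − 3·69 + 3·179 = 477
  C = -1 − 2·69 + 4·179 − 4·477 = -1331
  T = 162 − 36 − 4·(-1331) = 5450
Policy A (C − 66):
  N = 36
  M = 69
  X = 239 + 6·36 − 4·69 = 179
  S = 147 − 3·69 + 3·179 = 477
  C = -1 − 2·69 + 4·179 − 4·477 (−66 from intervention) = -1397
  T = 162 − 36 − 4·(-1397) = 5714
ΔT = 5714 − 5450 = 264; ΔX = 179 − 179 = 0
Score = (-3)·264 + (-3)·0 = -792

-792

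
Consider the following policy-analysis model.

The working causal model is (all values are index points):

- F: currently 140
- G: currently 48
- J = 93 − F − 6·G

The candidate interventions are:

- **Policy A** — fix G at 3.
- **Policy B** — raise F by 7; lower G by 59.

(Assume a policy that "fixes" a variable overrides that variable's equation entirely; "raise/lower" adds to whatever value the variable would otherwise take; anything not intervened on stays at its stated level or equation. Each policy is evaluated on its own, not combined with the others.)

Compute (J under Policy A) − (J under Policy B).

-77

Policy A (G := 3):
  F = 140
  G = 3
  J = 93 − 140 − 6·3 = -65
Policy B (F + 7, G − 59):
  F = 140 + 7 = 147
  G = 48 − 59 = -11
  J = 93 − 147 − 6·(-11) = 12
J: -65 − 12 = -77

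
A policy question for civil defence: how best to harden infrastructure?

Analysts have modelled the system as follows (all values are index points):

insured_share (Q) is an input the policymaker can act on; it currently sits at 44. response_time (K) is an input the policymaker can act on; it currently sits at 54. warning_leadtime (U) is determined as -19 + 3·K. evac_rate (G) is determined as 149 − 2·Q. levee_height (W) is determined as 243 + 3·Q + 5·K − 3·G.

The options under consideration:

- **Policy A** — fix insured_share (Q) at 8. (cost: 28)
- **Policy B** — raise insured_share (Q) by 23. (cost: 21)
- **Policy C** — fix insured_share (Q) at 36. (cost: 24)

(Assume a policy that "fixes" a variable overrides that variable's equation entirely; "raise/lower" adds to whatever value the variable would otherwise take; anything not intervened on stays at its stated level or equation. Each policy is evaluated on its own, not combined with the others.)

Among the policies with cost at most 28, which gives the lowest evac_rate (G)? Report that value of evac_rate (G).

15

Policy A (Q := 8):
  Q = 8
  G = 149 − 2·8 = 133
Policy B (Q + 23):
  Q = 44 + 23 = 67
  G = 149 − 2·67 = 15
Policy C (Q := 36):
  Q = 36
  G = 149 − 2·36 = 77
Comparing — Policy A: G=133, Policy B: G=15, Policy C: G=77. Lowest is 15 (Policy B).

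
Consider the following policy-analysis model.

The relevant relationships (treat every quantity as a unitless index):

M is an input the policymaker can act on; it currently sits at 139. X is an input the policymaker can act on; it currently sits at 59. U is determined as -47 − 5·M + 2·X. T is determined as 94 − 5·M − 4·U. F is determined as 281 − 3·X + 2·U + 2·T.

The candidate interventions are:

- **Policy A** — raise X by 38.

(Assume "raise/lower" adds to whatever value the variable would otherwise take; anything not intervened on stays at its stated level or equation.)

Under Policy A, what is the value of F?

2076

Policy A (X + 38):
  M = 139
  X = 59 + 38 = 97
  U = -47 − 5·139 + 2·97 = -548
  T = 94 − 5·139 − 4·(-548) = 1591
  F = 281 − 3·97 + 2·(-548) + 2·1591 = 2076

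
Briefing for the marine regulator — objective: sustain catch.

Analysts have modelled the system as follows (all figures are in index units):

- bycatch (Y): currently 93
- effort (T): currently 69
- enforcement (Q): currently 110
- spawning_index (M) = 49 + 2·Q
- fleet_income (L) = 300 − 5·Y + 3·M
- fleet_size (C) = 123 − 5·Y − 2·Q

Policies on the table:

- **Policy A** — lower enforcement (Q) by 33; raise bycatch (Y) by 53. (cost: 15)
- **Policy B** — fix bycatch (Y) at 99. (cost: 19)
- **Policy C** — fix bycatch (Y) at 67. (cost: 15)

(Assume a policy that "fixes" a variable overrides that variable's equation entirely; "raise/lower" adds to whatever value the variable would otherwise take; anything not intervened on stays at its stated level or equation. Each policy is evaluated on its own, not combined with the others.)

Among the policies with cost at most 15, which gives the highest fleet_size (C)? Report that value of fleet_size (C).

Policy A (Q − 33, Y + 53):
  Y = 93 + 53 = 146
  Q = 110 − 33 = 77
  C = 123 − 5·146 − 2·77 = -761
Policy C (Y := 67):
  Y = 67
  Q = 110
  C = 123 − 5·67 − 2·110 = -432
Comparing — Policy A: C=-761, Policy C: C=-432. Highest is -432 (Policy C).

-432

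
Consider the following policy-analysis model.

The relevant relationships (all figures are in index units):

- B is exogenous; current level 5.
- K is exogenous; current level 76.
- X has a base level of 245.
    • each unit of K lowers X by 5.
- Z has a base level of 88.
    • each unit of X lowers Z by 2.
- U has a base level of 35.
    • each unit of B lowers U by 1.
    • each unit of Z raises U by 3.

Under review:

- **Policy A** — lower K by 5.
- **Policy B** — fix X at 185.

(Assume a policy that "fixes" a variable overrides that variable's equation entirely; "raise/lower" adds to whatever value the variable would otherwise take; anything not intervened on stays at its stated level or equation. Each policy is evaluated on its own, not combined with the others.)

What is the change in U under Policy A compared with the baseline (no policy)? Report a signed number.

Baseline:
  B = 5
  K = 76
  X = 245 − 5·76 = -135
  Z = 88 − 2·(-135) = 358
  U = 35 − 5 + 3·358 = 1104
Policy A (K − 5):
  B = 5
  K = 76 − 5 = 71
  X = 245 − 5·71 = -110
  Z = 88 − 2·(-110) = 308
  U = 35 − 5 + 3·308 = 954
Change in U: 954 − 1104 = -150

-150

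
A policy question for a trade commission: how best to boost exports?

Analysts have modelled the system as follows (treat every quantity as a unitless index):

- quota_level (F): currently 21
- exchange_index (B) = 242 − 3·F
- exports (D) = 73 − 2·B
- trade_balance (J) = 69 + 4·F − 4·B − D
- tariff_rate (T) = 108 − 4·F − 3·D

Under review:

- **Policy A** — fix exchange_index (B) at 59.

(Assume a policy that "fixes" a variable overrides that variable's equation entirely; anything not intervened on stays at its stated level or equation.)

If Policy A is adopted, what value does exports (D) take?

-45

Policy A (B := 59):
  F = 21
  B = 59
  D = 73 − 2·59 = -45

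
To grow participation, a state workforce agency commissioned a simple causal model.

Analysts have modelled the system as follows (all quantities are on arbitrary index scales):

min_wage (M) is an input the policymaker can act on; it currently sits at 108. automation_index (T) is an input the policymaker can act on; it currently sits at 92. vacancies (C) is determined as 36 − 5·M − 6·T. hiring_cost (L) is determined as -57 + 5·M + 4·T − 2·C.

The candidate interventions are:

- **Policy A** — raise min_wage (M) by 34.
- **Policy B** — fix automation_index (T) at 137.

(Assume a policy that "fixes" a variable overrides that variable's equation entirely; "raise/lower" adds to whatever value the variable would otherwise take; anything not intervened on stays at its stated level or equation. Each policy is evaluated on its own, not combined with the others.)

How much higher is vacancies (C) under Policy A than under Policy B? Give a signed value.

100

Policy A (M + 34):
  M = 108 + 34 = 142
  T = 92
  C = 36 − 5·142 − 6·92 = -1226
Policy B (T := 137):
  M = 108
  T = 137
  C = 36 − 5·108 − 6·137 = -1326
C: -1226 − (-1326) = 100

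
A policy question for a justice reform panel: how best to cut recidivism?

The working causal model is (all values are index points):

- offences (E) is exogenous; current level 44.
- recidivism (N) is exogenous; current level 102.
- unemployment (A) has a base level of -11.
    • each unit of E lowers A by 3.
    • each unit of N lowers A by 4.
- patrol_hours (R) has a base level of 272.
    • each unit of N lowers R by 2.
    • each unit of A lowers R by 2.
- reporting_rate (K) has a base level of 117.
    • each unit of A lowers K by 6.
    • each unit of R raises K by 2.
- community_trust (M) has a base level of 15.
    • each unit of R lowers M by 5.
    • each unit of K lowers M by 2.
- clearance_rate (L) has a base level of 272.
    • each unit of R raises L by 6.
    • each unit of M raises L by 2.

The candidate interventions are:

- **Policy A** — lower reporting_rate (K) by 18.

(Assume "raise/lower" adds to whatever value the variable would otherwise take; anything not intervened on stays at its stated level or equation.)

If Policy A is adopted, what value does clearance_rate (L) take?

-27358

Policy A (K − 18):
  E = 44
  N = 102
  A = -11 − 3·44 − 4·102 = -551
  R = 272 − 2·102 − 2·(-551) = 1170
  K = 117 − 6·(-551) + 2·1170 (−18 from intervention) = 5745
  M = 15 − 5·1170 − 2·5745 = -17325
  L = 272 + 6·1170 + 2·(-17325) = -27358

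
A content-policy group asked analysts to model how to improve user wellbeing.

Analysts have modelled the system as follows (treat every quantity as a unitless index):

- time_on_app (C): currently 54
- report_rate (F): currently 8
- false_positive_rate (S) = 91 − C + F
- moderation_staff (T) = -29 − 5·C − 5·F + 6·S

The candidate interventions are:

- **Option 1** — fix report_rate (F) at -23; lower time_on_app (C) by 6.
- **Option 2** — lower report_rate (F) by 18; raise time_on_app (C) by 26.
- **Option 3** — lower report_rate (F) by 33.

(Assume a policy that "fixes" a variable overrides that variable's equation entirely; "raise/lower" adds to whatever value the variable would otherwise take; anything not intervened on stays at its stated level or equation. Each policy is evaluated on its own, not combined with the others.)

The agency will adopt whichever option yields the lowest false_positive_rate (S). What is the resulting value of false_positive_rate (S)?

Option 1 (F := -23, C − 6):
  C = 54 − 6 = 48
  F = -23
  S = 91 − 48 + (-23) = 20
Option 2 (F − 18, C + 26):
  C = 54 + 26 = 80
  F = 8 − 18 = -10
  S = 91 − 80 + (-10) = 1
Option 3 (F − 33):
  C = 54
  F = 8 − 33 = -25
  S = 91 − 54 + (-25) = 12
Comparing — Option 1: S=20, Option 2: S=1, Option 3: S=12. Lowest is 1 (Option 2).

1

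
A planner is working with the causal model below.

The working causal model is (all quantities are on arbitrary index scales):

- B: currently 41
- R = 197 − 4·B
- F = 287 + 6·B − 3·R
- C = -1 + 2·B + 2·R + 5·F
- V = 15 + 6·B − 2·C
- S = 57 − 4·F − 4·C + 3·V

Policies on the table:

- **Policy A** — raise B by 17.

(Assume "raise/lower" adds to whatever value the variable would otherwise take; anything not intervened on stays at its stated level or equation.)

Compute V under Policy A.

Policy A (B + 17):
  B = 41 + 17 = 58
  R = 197 − 4·58 = -35
  F = 287 + 6·58 − 3·(-35) = 740
  C = -1 + 2·58 + 2·(-35) + 5·740 = 3745
  V = 15 + 6·58 − 2·3745 = -7127

-7127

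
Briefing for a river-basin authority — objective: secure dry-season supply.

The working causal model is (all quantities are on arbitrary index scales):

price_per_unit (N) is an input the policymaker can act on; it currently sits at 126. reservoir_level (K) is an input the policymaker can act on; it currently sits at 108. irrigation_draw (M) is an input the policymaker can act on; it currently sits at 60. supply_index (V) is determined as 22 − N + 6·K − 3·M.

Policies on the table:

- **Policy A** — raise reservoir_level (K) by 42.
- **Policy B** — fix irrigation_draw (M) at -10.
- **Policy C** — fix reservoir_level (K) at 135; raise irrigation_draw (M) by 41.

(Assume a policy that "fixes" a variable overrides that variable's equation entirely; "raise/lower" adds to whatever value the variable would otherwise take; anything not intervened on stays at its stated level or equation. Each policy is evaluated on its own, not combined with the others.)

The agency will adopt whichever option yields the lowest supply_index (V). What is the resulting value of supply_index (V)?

Policy A (K + 42):
  N = 126
  K = 108 + 42 = 150
  M = 60
  V = 22 − 126 + 6·150 − 3·60 = 616
Policy B (M := -10):
  N = 126
  K = 108
  M = -10
  V = 22 − 126 + 6·108 − 3·(-10) = 574
Policy C (K := 135, M + 41):
  N = 126
  K = 135
  M = 60 + 41 = 101
  V = 22 − 126 + 6·135 − 3·101 = 403
Comparing — Policy A: V=616, Policy B: V=574, Policy C: V=403. Lowest is 403 (Policy C).

403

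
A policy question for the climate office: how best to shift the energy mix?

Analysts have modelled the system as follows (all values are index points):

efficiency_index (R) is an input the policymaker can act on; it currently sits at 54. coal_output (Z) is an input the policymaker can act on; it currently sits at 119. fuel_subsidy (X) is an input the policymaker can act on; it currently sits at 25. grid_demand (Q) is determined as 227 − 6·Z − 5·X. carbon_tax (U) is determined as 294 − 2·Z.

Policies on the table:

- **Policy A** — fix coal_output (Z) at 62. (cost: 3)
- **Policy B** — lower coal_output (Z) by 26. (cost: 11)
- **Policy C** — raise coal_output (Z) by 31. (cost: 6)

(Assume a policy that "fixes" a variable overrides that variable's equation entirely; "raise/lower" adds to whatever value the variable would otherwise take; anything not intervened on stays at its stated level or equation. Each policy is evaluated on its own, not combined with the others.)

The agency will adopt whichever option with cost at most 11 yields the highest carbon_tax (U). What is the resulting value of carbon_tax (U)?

Policy A (Z := 62):
  Z = 62
  U = 294 − 2·62 = 170
Policy B (Z − 26):
  Z = 119 − 26 = 93
  U = 294 − 2·93 = 108
Policy C (Z + 31):
  Z = 119 + 31 = 150
  U = 294 − 2·150 = -6
Comparing — Policy A: U=170, Policy B: U=108, Policy C: U=-6. Highest is 170 (Policy A).

170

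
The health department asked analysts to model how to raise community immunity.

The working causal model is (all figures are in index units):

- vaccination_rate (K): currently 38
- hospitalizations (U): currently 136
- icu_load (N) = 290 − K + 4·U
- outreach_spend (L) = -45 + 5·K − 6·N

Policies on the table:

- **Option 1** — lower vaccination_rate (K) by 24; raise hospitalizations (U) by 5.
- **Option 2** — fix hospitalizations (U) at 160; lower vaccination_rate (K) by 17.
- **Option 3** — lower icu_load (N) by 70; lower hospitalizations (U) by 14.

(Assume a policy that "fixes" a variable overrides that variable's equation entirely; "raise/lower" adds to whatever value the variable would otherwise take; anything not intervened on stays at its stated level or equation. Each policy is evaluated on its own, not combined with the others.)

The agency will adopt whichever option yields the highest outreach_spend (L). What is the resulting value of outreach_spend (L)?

Option 1 (K − 24, U + 5):
  K = 38 − 24 = 14
  U = 136 + 5 = 141
  N = 290 − 14 + 4·141 = 840
  L = -45 + 5·14 − 6·840 = -5015
Option 2 (U := 160, K − 17):
  K = 38 − 17 = 21
  U = 160
  N = 290 − 21 + 4·160 = 909
  L = -45 + 5·21 − 6·909 = -5394
Option 3 (N − 70, U − 14):
  K = 38
  U = 136 − 14 = 122
  N = 290 − 38 + 4·122 (−70 from intervention) = 670
  L = -45 + 5·38 − 6·670 = -3875
Comparing — Option 1: L=-5015, Option 2: L=-5394, Option 3: L=-3875. Highest is -3875 (Option 3).

-3875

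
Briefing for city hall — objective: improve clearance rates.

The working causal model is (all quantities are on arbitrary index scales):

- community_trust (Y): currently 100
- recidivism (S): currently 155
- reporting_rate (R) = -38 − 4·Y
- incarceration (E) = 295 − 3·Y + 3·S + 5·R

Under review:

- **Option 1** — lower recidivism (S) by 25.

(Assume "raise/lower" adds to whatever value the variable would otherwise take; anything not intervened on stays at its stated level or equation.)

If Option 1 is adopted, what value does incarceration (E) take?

-1805

Option 1 (S − 25):
  Y = 100
  S = 155 − 25 = 130
  R = -38 − 4·100 = -438
  E = 295 − 3·100 + 3·130 + 5·(-438) = -1805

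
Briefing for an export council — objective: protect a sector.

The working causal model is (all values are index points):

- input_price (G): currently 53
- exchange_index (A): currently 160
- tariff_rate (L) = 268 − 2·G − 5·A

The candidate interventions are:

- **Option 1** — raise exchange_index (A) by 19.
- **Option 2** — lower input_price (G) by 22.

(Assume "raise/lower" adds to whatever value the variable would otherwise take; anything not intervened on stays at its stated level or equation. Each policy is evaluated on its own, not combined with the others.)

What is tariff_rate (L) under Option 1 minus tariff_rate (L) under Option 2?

Option 1 (A + 19):
  G = 53
  A = 160 + 19 = 179
  L = 268 − 2·53 − 5·179 = -733
Option 2 (G − 22):
  G = 53 − 22 = 31
  A = 160
  L = 268 − 2·31 − 5·160 = -594
L: -733 − (-594) = -139

-139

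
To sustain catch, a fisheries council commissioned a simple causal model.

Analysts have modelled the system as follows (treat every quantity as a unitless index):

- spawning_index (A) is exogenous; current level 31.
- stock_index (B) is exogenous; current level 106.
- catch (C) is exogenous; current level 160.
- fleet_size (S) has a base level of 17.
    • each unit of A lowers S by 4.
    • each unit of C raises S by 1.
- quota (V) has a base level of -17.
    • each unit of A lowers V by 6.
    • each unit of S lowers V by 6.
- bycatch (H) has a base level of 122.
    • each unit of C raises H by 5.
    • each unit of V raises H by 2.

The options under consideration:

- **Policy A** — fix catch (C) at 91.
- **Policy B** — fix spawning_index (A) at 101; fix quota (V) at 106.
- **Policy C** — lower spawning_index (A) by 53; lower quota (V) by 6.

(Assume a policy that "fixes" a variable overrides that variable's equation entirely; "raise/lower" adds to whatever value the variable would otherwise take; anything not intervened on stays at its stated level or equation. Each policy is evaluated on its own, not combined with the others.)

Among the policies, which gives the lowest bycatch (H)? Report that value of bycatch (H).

-2040

Policy A (C := 91):
  A = 31
  C = 91
  S = 17 − 4·31 + 91 = -16
  V = -17 − 6·31 − 6·(-16) = -107
  H = 122 + 5·91 + 2·(-107) = 363
Policy B (A := 101, V := 106):
  A = 101
  C = 160
  S = 17 − 4·101 + 160 = -227
  V = 106
  H = 122 + 5·160 + 2·106 = 1134
Policy C (A − 53, V − 6):
  A = 31 − 53 = -22
  C = 160
  S = 17 − 4·(-22) + 160 = 265
  V = -17 − 6·(-22) − 6·265 (−6 from intervention) = -1481
  H = 122 + 5·160 + 2·(-1481) = -2040
Comparing — Policy A: H=363, Policy B: H=1134, Policy C: H=-2040. Lowest is -2040 (Policy C).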